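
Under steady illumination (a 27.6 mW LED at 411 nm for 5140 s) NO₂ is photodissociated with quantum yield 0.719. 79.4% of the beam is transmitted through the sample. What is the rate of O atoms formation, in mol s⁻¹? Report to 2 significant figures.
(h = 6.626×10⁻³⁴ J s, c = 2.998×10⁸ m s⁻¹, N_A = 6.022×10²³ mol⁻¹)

Photon energy at 411 nm: hc/λ = (6.626×10⁻³⁴)(2.998×10⁸)/(411×10⁻⁹) = 4.833×10⁻¹⁹ J.
Energy delivered: (27.6 mW)(5140 s) = 141.9 J.
Photons incident: 141.9 / 4.833×10⁻¹⁹ = 2.936×10²⁰, i.e. 2.936×10²⁰/6.022×10²³ = 4.875×10⁻⁴ mol.
Fraction absorbed: 1 − 79.4/100 = 0.2060.
Photons absorbed: 0.2060 × 4.875×10⁻⁴ = 1.004×10⁻⁴ mol.
Product formed: 0.719 × 1.004×10⁻⁴ = 7.219×10⁻⁵ mol.
Rate: 7.219×10⁻⁵ / 5140 s = 1.4×10⁻⁸ mol s⁻¹.

1.4×10⁻⁸ mol s⁻¹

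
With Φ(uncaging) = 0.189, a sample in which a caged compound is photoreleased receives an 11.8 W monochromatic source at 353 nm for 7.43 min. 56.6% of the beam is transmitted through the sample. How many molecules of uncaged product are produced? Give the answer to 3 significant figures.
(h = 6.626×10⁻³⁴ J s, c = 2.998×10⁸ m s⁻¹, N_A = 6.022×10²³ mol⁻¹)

Photon energy at 353 nm: hc/λ = (6.626×10⁻³⁴)(2.998×10⁸)/(353×10⁻⁹) = 5.627×10⁻¹⁹ J.
Energy delivered: (11.8 W)(445.8 s) = 5260 J.
Photons incident: 5260 / 5.627×10⁻¹⁹ = 9.348×10²¹, i.e. 9.348×10²¹/6.022×10²³ = 0.01552 mol.
Fraction absorbed: 1 − 56.6/100 = 0.4340.
Photons absorbed: 0.4340 × 0.01552 = 0.006736 mol.
Product: Φ × n_abs = 0.189 × 0.006736 = 0.001273 mol.
As a count: 0.001273 × 6.022×10²³ = 7.67×10²⁰.

7.67×10²⁰ molecules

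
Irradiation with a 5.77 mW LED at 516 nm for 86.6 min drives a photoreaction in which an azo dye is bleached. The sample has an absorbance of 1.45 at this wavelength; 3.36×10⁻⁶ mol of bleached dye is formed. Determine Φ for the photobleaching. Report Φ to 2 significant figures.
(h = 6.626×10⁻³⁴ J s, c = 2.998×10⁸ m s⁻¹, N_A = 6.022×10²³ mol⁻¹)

Φ = 0.027

Photon energy at 516 nm: hc/λ = (6.626×10⁻³⁴)(2.998×10⁸)/(516×10⁻⁹) = 3.850×10⁻¹⁹ J.
Energy delivered: (5.77 mW)(5196 s) = 29.98 J.
Photons incident: 29.98 / 3.850×10⁻¹⁹ = 7.787×10¹⁹, i.e. 7.787×10¹⁹/6.022×10²³ = 1.293×10⁻⁴ mol.
Fraction absorbed: 1 − 10^(−1.45) = 0.9645.
Photons absorbed: 0.9645 × 1.293×10⁻⁴ = 1.247×10⁻⁴ mol.
Φ = 3.36×10⁻⁶ mol / 1.247×10⁻⁴ mol photons = 0.027.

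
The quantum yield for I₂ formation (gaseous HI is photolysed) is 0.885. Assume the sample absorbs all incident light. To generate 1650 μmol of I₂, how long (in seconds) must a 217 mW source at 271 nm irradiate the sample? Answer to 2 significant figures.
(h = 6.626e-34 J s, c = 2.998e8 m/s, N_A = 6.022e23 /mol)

t ≈ 3800 s

Product: 1650 μmol = 0.00165 mol.
Photons that must be absorbed: 0.00165 / 0.885 = 0.001864 mol.
Photon energy: hc/λ = 7.330e-19 J; per mole, 4.414e5 J mol⁻¹.
Energy required: 0.001864 × 4.414e5 = 822.8 J.
Time: 822.8 J / 0.217 W = 3800 s.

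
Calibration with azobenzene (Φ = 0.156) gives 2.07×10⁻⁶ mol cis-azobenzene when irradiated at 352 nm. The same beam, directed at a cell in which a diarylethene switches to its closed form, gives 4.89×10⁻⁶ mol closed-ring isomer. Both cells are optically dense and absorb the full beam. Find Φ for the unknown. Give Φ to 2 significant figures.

Photons absorbed by the actinometer: 2.07×10⁻⁶ / 0.156 = 1.327×10⁻⁵ mol.
Φ(unknown) = 4.89×10⁻⁶ / 1.327×10⁻⁵ = 0.37.

Φ = 0.37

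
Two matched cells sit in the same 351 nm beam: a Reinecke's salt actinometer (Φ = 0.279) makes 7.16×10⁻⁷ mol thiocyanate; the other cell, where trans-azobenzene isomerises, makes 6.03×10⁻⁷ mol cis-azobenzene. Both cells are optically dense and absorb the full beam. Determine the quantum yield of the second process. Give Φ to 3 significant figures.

Photons absorbed by the actinometer: 7.16×10⁻⁷ / 0.279 = 2.566×10⁻⁶ mol.
Φ(unknown) = 6.03×10⁻⁷ / 2.566×10⁻⁶ = 0.235.

Φ = 0.235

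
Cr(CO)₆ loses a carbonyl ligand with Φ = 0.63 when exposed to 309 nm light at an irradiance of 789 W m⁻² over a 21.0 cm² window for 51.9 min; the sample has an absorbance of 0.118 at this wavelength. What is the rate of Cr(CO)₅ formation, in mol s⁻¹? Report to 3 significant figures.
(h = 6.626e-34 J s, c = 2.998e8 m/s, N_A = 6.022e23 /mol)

Photon energy at 309 nm: hc/λ = (6.626e-34)(2.998e8)/(309e-9) = 6.429e-19 J.
Energy delivered: (789 W m⁻²)(21.0e-4 m²)(3114 s) = 5160 J.
Photons incident: 5160 / 6.429e-19 = 8.026e21, i.e. 8.026e21/6.022e23 = 0.01333 mol.
Fraction absorbed: 1 − 10^(−0.118) = 0.2379.
Photons absorbed: 0.2379 × 0.01333 = 0.003171 mol.
Product formed: 0.63 × 0.003171 = 0.001998 mol.
Rate: 0.001998 / 3114 s = 6.42e-7 mol s⁻¹.

6.42e-7 mol s⁻¹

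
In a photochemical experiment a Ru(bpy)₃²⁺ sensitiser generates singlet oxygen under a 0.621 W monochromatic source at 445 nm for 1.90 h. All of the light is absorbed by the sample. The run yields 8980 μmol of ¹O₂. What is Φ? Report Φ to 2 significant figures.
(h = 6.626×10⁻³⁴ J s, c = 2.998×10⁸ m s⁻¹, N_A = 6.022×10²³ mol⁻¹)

Φ = 0.57

Product: 8980 μmol = 0.00898 mol.
Photon energy at 445 nm: hc/λ = (6.626×10⁻³⁴)(2.998×10⁸)/(445×10⁻⁹) = 4.464×10⁻¹⁹ J.
Energy delivered: (0.621 W)(6840 s) = 4248 J.
Photons incident: 4248 / 4.464×10⁻¹⁹ = 9.516×10²¹, i.e. 9.516×10²¹/6.022×10²³ = 0.01580 mol.
Φ = 0.00898 mol / 0.01580 mol photons = 0.57.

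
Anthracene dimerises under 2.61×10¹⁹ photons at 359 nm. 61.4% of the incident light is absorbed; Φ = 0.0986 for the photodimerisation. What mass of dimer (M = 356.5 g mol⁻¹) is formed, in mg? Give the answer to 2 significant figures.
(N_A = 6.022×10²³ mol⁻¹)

Moles of photons: 2.61×10¹⁹ / 6.022×10²³ = 4.334×10⁻⁵ mol.
Photons absorbed: 0.614 × 4.334×10⁻⁵ = 2.661×10⁻⁵ mol.
Product: Φ × n_abs = 0.0986 × 2.661×10⁻⁵ = 2.624×10⁻⁶ mol.
Mass: 2.624×10⁻⁶ × 356.5 = 9.355×10⁻⁴ g = 0.94 mg.

0.94 mg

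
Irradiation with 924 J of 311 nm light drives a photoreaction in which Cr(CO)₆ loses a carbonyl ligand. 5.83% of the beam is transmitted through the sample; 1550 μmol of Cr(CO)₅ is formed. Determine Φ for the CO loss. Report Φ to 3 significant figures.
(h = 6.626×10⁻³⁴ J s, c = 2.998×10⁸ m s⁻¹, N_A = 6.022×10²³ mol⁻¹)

Φ = 0.685

Product: 1550 μmol = 0.00155 mol.
Photon energy at 311 nm: hc/λ = (6.626×10⁻³⁴)(2.998×10⁸)/(311×10⁻⁹) = 6.387×10⁻¹⁹ J.
Photons incident: 924 / 6.387×10⁻¹⁹ = 1.447×10²¹, i.e. 1.447×10²¹/6.022×10²³ = 0.002403 mol.
Fraction absorbed: 1 − 5.83/100 = 0.9417.
Photons absorbed: 0.9417 × 0.002403 = 0.002263 mol.
Φ = 0.00155 mol / 0.002263 mol photons = 0.685.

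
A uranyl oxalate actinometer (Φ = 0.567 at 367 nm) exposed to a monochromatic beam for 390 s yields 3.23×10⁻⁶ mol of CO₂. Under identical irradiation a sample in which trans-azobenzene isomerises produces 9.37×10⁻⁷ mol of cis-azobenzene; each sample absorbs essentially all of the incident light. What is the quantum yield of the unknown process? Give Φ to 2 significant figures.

Φ = 0.16

Photons absorbed by the actinometer: 3.23×10⁻⁶ / 0.567 = 5.697×10⁻⁶ mol.
Φ(unknown) = 9.37×10⁻⁷ / 5.697×10⁻⁶ = 0.16.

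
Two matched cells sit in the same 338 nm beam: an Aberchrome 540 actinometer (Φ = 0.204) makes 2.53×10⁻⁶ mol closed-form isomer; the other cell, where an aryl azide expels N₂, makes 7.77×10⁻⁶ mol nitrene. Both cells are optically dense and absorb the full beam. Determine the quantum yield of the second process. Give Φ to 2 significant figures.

Photons absorbed by the actinometer: 2.53×10⁻⁶ / 0.204 = 1.240×10⁻⁵ mol.
Φ(unknown) = 7.77×10⁻⁶ / 1.240×10⁻⁵ = 0.63.

Φ = 0.63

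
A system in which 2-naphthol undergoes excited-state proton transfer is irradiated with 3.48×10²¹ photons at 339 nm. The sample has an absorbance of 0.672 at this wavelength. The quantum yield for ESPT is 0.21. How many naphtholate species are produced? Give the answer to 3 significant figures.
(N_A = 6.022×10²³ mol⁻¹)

5.75×10²⁰ species

Moles of photons: 3.48×10²¹ / 6.022×10²³ = 0.005779 mol.
Fraction absorbed: 1 − 10^(−0.672) = 0.7872.
Photons absorbed: 0.7872 × 0.005779 = 0.004549 mol.
Product: Φ × n_abs = 0.21 × 0.004549 = 9.553×10⁻⁴ mol.
As a count: 9.553×10⁻⁴ × 6.022×10²³ = 5.75×10²⁰.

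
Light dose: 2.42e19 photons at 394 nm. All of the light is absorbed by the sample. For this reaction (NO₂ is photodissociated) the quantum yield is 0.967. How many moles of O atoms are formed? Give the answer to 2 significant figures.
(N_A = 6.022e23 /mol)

Moles of photons: 2.42e19 / 6.022e23 = 4.019e-5 mol.
Product: Φ × n_abs = 0.967 × 4.019e-5 = 3.886e-5 mol.

3.9e-5 mol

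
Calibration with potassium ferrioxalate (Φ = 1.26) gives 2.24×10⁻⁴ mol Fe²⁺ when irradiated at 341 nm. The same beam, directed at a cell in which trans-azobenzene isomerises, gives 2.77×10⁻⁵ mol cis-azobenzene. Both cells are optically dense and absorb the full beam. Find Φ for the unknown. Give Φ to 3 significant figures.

Photons absorbed by the actinometer: 2.24×10⁻⁴ / 1.26 = 1.778×10⁻⁴ mol.
Φ(unknown) = 2.77×10⁻⁵ / 1.778×10⁻⁴ = 0.156.

Φ = 0.156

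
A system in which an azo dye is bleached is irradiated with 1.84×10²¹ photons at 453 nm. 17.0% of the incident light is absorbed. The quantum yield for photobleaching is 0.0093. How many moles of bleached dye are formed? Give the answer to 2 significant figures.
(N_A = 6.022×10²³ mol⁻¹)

Moles of photons: 1.84×10²¹ / 6.022×10²³ = 0.003055 mol.
Photons absorbed: 0.170 × 0.003055 = 5.194×10⁻⁴ mol.
Product: Φ × n_abs = 0.0093 × 5.194×10⁻⁴ = 4.830×10⁻⁶ mol.

4.8×10⁻⁶ mol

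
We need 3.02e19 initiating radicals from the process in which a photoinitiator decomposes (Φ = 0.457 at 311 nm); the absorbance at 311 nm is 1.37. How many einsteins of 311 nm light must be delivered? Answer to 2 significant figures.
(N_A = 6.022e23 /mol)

1.1e-4 einstein

Product: 3.02e19 / 6.022e23 = 5.015e-5 mol.
Photons that must be absorbed: 5.015e-5 / 0.457 = 1.097e-4 mol.
Fraction absorbed: 1 − 10^(−1.37) = 0.9573.
Incident photons needed: 1.097e-4 / 0.9573 = 1.146e-4 mol.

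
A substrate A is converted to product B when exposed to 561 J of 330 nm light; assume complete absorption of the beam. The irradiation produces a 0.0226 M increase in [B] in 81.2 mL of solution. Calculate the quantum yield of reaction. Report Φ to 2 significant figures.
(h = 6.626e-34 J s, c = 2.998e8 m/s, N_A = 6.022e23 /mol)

Product: (0.0226 M)(0.0812 L) = 0.001835 mol.
Photon energy at 330 nm: hc/λ = (6.626e-34)(2.998e8)/(330e-9) = 6.020e-19 J.
Photons incident: 561 / 6.020e-19 = 9.319e20, i.e. 9.319e20/6.022e23 = 0.001547 mol.
Φ = 0.001835 mol / 0.001547 mol photons = 1.2.

Φ = 1.2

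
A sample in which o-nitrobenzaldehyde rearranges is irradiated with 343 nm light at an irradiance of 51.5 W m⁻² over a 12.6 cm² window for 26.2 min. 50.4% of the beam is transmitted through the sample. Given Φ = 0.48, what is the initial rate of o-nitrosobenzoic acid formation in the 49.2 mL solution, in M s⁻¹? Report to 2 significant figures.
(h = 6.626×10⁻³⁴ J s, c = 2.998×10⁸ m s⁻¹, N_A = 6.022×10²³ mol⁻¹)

9.0×10⁻⁷ M s⁻¹

Photon energy at 343 nm: hc/λ = (6.626×10⁻³⁴)(2.998×10⁸)/(343×10⁻⁹) = 5.791×10⁻¹⁹ J.
Energy delivered: (51.5 W m⁻²)(12.6×10⁻⁴ m²)(1572 s) = 102.0 J.
Photons incident: 102.0 / 5.791×10⁻¹⁹ = 1.761×10²⁰, i.e. 1.761×10²⁰/6.022×10²³ = 2.924×10⁻⁴ mol.
Fraction absorbed: 1 − 50.4/100 = 0.4960.
Photons absorbed: 0.4960 × 2.924×10⁻⁴ = 1.450×10⁻⁴ mol.
Product formed: 0.48 × 1.450×10⁻⁴ = 6.960×10⁻⁵ mol.
Rate: 6.960×10⁻⁵ mol / (1572 s × 0.0492 L) = 9.0×10⁻⁷ M s⁻¹.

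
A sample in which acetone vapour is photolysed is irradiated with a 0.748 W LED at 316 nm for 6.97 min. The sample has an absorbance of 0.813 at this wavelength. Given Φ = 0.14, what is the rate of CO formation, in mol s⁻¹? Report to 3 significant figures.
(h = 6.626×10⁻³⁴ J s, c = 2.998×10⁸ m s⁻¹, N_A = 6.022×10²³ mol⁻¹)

2.34×10⁻⁷ mol s⁻¹

Photon energy at 316 nm: hc/λ = (6.626×10⁻³⁴)(2.998×10⁸)/(316×10⁻⁹) = 6.286×10⁻¹⁹ J.
Energy delivered: (0.748 W)(418.2 s) = 312.8 J.
Photons incident: 312.8 / 6.286×10⁻¹⁹ = 4.976×10²⁰, i.e. 4.976×10²⁰/6.022×10²³ = 8.263×10⁻⁴ mol.
Fraction absorbed: 1 − 10^(−0.813) = 0.8462.
Photons absorbed: 0.8462 × 8.263×10⁻⁴ = 6.992×10⁻⁴ mol.
Product formed: 0.14 × 6.992×10⁻⁴ = 9.789×10⁻⁵ mol.
Rate: 9.789×10⁻⁵ / 418.2 s = 2.34×10⁻⁷ mol s⁻¹.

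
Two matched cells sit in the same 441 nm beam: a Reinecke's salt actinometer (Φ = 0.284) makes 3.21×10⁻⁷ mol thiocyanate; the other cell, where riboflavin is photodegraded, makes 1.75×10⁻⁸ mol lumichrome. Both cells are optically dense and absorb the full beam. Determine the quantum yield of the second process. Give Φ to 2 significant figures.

Photons absorbed by the actinometer: 3.21×10⁻⁷ / 0.284 = 1.130×10⁻⁶ mol.
Φ(unknown) = 1.75×10⁻⁸ / 1.130×10⁻⁶ = 0.015.

Φ = 0.015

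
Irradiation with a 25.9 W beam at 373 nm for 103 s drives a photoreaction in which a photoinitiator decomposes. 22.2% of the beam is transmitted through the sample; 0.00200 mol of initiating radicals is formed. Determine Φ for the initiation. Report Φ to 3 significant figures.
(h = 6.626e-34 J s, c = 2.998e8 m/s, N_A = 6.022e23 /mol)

Photon energy at 373 nm: hc/λ = (6.626e-34)(2.998e8)/(373e-9) = 5.326e-19 J.
Energy delivered: (25.9 W)(103 s) = 2668 J.
Photons incident: 2668 / 5.326e-19 = 5.009e21, i.e. 5.009e21/6.022e23 = 0.008318 mol.
Fraction absorbed: 1 − 22.2/100 = 0.7780.
Photons absorbed: 0.7780 × 0.008318 = 0.006471 mol.
Φ = 0.00200 mol / 0.006471 mol photons = 0.309.

Φ = 0.309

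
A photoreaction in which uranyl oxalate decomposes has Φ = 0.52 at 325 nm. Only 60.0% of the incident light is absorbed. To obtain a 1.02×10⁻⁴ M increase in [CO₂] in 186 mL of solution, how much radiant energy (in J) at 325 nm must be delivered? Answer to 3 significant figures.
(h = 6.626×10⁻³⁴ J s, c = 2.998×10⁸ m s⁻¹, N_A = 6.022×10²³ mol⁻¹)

22.4 J

Product: (1.02×10⁻⁴ M)(0.186 L) = 1.897×10⁻⁵ mol.
Photons that must be absorbed: 1.897×10⁻⁵ / 0.52 = 3.648×10⁻⁵ mol.
Incident photons needed: 3.648×10⁻⁵ / 0.600 = 6.080×10⁻⁵ mol.
Photon energy: hc/λ = 6.112×10⁻¹⁹ J; per mole, 3.681×10⁵ J mol⁻¹.
Energy required: 6.080×10⁻⁵ × 3.681×10⁵ = 22.4 J.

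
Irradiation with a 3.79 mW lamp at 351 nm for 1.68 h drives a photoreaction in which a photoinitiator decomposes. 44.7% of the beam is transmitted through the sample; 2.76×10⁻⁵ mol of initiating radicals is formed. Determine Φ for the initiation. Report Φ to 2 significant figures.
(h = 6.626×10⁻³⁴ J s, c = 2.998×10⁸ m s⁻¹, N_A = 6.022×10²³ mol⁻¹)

Φ = 0.74

Photon energy at 351 nm: hc/λ = (6.626×10⁻³⁴)(2.998×10⁸)/(351×10⁻⁹) = 5.659×10⁻¹⁹ J.
Energy delivered: (3.79 mW)(6048 s) = 22.92 J.
Photons incident: 22.92 / 5.659×10⁻¹⁹ = 4.050×10¹⁹, i.e. 4.050×10¹⁹/6.022×10²³ = 6.725×10⁻⁵ mol.
Fraction absorbed: 1 − 44.7/100 = 0.5530.
Photons absorbed: 0.5530 × 6.725×10⁻⁵ = 3.719×10⁻⁵ mol.
Φ = 2.76×10⁻⁵ mol / 3.719×10⁻⁵ mol photons = 0.74.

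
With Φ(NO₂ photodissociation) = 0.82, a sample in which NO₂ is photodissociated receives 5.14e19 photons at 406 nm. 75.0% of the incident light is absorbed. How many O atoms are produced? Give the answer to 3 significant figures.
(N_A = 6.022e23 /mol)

Moles of photons: 5.14e19 / 6.022e23 = 8.535e-5 mol.
Photons absorbed: 0.750 × 8.535e-5 = 6.401e-5 mol.
Product: Φ × n_abs = 0.82 × 6.401e-5 = 5.249e-5 mol.
As a count: 5.249e-5 × 6.022e23 = 3.16e19.

3.16e19 atoms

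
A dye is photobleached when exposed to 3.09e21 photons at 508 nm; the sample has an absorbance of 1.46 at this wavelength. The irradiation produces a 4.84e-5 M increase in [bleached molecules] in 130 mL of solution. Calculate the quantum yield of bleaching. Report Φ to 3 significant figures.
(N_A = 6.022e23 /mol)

Product: (4.84e-5 M)(0.13 L) = 6.292e-6 mol.
Moles of photons: 3.09e21 / 6.022e23 = 0.005131 mol.
Fraction absorbed: 1 − 10^(−1.46) = 0.9653.
Photons absorbed: 0.9653 × 0.005131 = 0.004953 mol.
Φ = 6.292e-6 mol / 0.004953 mol photons = 0.00127.

Φ = 0.00127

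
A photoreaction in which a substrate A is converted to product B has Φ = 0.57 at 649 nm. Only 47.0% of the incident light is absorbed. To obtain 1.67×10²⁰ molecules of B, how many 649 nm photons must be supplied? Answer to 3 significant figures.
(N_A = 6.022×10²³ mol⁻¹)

Product: 1.67×10²⁰ / 6.022×10²³ = 2.773×10⁻⁴ mol.
Photons that must be absorbed: 2.773×10⁻⁴ / 0.57 = 4.865×10⁻⁴ mol.
Incident photons needed: 4.865×10⁻⁴ / 0.470 = 0.001035 mol.
Photon count: 0.001035 × 6.022×10²³ = 6.23×10²⁰.

6.23×10²⁰ photons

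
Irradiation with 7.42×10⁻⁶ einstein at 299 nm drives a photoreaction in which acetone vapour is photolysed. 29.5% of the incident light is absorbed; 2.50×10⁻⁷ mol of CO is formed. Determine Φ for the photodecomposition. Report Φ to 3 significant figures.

Φ = 0.114

Photons absorbed: 0.295 × 7.42×10⁻⁶ = 2.189×10⁻⁶ mol.
Φ = 2.50×10⁻⁷ mol / 2.189×10⁻⁶ mol photons = 0.114.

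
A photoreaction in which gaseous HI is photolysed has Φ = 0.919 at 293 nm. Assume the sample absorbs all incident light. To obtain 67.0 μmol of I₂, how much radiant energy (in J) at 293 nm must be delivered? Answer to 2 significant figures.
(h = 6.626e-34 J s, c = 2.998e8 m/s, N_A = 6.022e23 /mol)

30 J

Product: 67.0 μmol = 6.70e-5 mol.
Photons that must be absorbed: 6.70e-5 / 0.919 = 7.291e-5 mol.
Photon energy: hc/λ = 6.780e-19 J; per mole, 4.083e5 J mol⁻¹.
Energy required: 7.291e-5 × 4.083e5 = 30 J.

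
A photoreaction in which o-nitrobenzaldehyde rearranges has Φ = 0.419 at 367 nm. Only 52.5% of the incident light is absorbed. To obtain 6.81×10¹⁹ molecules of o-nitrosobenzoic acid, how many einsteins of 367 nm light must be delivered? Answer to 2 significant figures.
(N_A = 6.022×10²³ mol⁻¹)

5.1×10⁻⁴ einstein

Product: 6.81×10¹⁹ / 6.022×10²³ = 1.131×10⁻⁴ mol.
Photons that must be absorbed: 1.131×10⁻⁴ / 0.419 = 2.699×10⁻⁴ mol.
Incident photons needed: 2.699×10⁻⁴ / 0.525 = 5.141×10⁻⁴ mol.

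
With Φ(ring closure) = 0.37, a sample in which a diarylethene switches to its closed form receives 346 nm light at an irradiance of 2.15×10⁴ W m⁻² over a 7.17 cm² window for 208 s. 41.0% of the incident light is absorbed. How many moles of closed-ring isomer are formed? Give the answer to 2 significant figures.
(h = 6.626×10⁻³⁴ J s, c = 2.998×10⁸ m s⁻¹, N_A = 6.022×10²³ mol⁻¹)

Photon energy at 346 nm: hc/λ = (6.626×10⁻³⁴)(2.998×10⁸)/(346×10⁻⁹) = 5.741×10⁻¹⁹ J.
Energy delivered: (2.15×10⁴ W m⁻²)(7.17×10⁻⁴ m²)(208 s) = 3206 J.
Photons incident: 3206 / 5.741×10⁻¹⁹ = 5.584×10²¹, i.e. 5.584×10²¹/6.022×10²³ = 0.009273 mol.
Photons absorbed: 0.410 × 0.009273 = 0.003802 mol.
Product: Φ × n_abs = 0.37 × 0.003802 = 0.001407 mol.

0.0014 mol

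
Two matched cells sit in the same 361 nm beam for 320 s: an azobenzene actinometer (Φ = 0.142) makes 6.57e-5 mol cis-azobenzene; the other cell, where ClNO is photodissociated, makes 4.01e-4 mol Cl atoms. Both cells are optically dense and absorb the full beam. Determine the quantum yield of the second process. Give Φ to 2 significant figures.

Photons absorbed by the actinometer: 6.57e-5 / 0.142 = 4.627e-4 mol.
Φ(unknown) = 4.01e-4 / 4.627e-4 = 0.87.

Φ = 0.87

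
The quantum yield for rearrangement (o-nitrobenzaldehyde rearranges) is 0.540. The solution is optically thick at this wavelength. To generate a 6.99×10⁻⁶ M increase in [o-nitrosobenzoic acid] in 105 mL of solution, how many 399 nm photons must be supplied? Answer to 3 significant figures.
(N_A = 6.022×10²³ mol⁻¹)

Product: (6.99×10⁻⁶ M)(0.105 L) = 7.340×10⁻⁷ mol.
Photons that must be absorbed: 7.340×10⁻⁷ / 0.540 = 1.359×10⁻⁶ mol.
Photon count: 1.359×10⁻⁶ × 6.022×10²³ = 8.18×10¹⁷.

8.18×10¹⁷ photons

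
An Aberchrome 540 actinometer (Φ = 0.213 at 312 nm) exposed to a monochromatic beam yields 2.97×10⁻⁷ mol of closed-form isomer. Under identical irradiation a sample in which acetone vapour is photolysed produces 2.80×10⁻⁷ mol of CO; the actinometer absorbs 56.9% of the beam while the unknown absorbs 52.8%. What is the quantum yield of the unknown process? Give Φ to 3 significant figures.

Φ = 0.216

Photons absorbed by the actinometer: 2.97×10⁻⁷ / 0.213 = 1.394×10⁻⁶ mol.
Incident flux: 1.394×10⁻⁶ / 0.569 = 2.450×10⁻⁶ einstein.
Absorbed by unknown: 0.528 × 2.450×10⁻⁶ = 1.294×10⁻⁶ mol.
Φ(unknown) = 2.80×10⁻⁷ / 1.294×10⁻⁶ = 0.216.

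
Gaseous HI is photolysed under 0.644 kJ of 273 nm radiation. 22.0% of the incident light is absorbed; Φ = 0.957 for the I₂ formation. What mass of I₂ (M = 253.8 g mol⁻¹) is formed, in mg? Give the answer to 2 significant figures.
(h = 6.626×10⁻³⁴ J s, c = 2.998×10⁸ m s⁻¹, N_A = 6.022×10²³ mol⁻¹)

79 mg

Photon energy at 273 nm: hc/λ = (6.626×10⁻³⁴)(2.998×10⁸)/(273×10⁻⁹) = 7.276×10⁻¹⁹ J.
Incident energy: 0.644 kJ = 644 J.
Photons incident: 644 / 7.276×10⁻¹⁹ = 8.851×10²⁰, i.e. 8.851×10²⁰/6.022×10²³ = 0.001470 mol.
Photons absorbed: 0.220 × 0.001470 = 3.234×10⁻⁴ mol.
Product: Φ × n_abs = 0.957 × 3.234×10⁻⁴ = 3.095×10⁻⁴ mol.
Mass: 3.095×10⁻⁴ × 253.8 = 0.07855 g = 79 mg.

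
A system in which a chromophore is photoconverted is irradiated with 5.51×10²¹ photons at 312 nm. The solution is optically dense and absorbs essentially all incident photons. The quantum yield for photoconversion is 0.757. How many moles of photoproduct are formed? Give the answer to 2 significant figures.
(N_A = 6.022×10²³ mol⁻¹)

0.0069 mol

Moles of photons: 5.51×10²¹ / 6.022×10²³ = 0.009150 mol.
Product: Φ × n_abs = 0.757 × 0.009150 = 0.006927 mol.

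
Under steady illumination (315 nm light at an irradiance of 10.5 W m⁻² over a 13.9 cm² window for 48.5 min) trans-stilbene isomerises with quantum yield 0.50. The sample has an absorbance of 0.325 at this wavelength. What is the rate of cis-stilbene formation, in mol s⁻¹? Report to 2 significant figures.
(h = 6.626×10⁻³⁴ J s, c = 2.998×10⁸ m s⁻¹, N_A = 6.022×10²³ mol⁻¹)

Photon energy at 315 nm: hc/λ = (6.626×10⁻³⁴)(2.998×10⁸)/(315×10⁻⁹) = 6.306×10⁻¹⁹ J.
Energy delivered: (10.5 W m⁻²)(13.9×10⁻⁴ m²)(2910 s) = 42.47 J.
Photons incident: 42.47 / 6.306×10⁻¹⁹ = 6.735×10¹⁹, i.e. 6.735×10¹⁹/6.022×10²³ = 1.118×10⁻⁴ mol.
Fraction absorbed: 1 − 10^(−0.325) = 0.5268.
Photons absorbed: 0.5268 × 1.118×10⁻⁴ = 5.890×10⁻⁵ mol.
Product formed: 0.50 × 5.890×10⁻⁵ = 2.945×10⁻⁵ mol.
Rate: 2.945×10⁻⁵ / 2910 s = 1.0×10⁻⁸ mol s⁻¹.

1.0×10⁻⁸ mol s⁻¹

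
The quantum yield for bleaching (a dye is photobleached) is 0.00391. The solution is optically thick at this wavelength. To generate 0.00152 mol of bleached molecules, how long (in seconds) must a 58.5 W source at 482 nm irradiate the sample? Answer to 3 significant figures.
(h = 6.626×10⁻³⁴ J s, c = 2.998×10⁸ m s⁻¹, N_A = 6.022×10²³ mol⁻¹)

Photons that must be absorbed: 0.00152 / 0.00391 = 0.3887 mol.
Photon energy: hc/λ = 4.121×10⁻¹⁹ J; per mole, 2.482×10⁵ J mol⁻¹.
Energy required: 0.3887 × 2.482×10⁵ = 9.648×10⁴ J.
Time: 9.648×10⁴ J / 58.5 W = 1650 s.

t ≈ 1650 s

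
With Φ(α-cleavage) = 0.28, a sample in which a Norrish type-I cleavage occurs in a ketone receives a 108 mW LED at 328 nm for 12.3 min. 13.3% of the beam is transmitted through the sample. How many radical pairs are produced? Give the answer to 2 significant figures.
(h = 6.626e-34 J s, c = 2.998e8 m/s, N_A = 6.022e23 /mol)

3.2e19 radical pairs

Photon energy at 328 nm: hc/λ = (6.626e-34)(2.998e8)/(328e-9) = 6.056e-19 J.
Energy delivered: (108 mW)(738 s) = 79.70 J.
Photons incident: 79.70 / 6.056e-19 = 1.316e20, i.e. 1.316e20/6.022e23 = 2.185e-4 mol.
Fraction absorbed: 1 − 13.3/100 = 0.8670.
Photons absorbed: 0.8670 × 2.185e-4 = 1.894e-4 mol.
Product: Φ × n_abs = 0.28 × 1.894e-4 = 5.303e-5 mol.
As a count: 5.303e-5 × 6.022e23 = 3.2e19.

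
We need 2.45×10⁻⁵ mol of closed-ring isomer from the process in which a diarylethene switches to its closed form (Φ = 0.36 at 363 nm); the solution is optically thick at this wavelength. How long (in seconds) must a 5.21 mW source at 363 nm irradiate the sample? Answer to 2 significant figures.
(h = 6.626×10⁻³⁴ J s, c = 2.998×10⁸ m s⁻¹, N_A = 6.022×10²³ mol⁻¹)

Photons that must be absorbed: 2.45×10⁻⁵ / 0.36 = 6.806×10⁻⁵ mol.
Photon energy: hc/λ = 5.472×10⁻¹⁹ J; per mole, 3.295×10⁵ J mol⁻¹.
Energy required: 6.806×10⁻⁵ × 3.295×10⁵ = 22.43 J.
Time: 22.43 J / 0.00521 W = 4300 s.

t ≈ 4300 s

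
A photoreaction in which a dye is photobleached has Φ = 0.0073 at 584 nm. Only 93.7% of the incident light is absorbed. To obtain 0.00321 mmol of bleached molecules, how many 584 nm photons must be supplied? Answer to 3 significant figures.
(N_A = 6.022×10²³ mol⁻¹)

2.83×10²⁰ photons

Product: 0.00321 mmol = 3.21×10⁻⁶ mol.
Photons that must be absorbed: 3.21×10⁻⁶ / 0.0073 = 4.397×10⁻⁴ mol.
Incident photons needed: 4.397×10⁻⁴ / 0.937 = 4.693×10⁻⁴ mol.
Photon count: 4.693×10⁻⁴ × 6.022×10²³ = 2.83×10²⁰.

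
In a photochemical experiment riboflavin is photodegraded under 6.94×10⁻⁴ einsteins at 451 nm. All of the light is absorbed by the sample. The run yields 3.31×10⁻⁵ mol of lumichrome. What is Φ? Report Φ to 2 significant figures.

Φ = 0.048

Φ = 3.31×10⁻⁵ mol / 6.94×10⁻⁴ mol photons = 0.048.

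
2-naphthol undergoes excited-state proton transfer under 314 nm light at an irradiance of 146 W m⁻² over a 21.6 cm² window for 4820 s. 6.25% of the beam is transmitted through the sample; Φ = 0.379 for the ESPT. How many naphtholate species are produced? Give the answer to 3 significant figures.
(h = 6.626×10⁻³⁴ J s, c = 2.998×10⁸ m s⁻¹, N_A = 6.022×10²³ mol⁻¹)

Photon energy at 314 nm: hc/λ = (6.626×10⁻³⁴)(2.998×10⁸)/(314×10⁻⁹) = 6.326×10⁻¹⁹ J.
Energy delivered: (146 W m⁻²)(21.6×10⁻⁴ m²)(4820 s) = 1520 J.
Photons incident: 1520 / 6.326×10⁻¹⁹ = 2.403×10²¹, i.e. 2.403×10²¹/6.022×10²³ = 0.003990 mol.
Fraction absorbed: 1 − 6.25/100 = 0.9375.
Photons absorbed: 0.9375 × 0.003990 = 0.003741 mol.
Product: Φ × n_abs = 0.379 × 0.003741 = 0.001418 mol.
As a count: 0.001418 × 6.022×10²³ = 8.54×10²⁰.

8.54×10²⁰ species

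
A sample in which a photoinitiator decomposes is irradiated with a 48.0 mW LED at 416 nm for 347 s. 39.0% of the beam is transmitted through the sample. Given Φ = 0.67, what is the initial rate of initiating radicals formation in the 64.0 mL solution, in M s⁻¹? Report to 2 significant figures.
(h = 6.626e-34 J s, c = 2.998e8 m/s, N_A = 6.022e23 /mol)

Photon energy at 416 nm: hc/λ = (6.626e-34)(2.998e8)/(416e-9) = 4.775e-19 J.
Energy delivered: (48.0 mW)(347 s) = 16.66 J.
Photons incident: 16.66 / 4.775e-19 = 3.489e19, i.e. 3.489e19/6.022e23 = 5.794e-5 mol.
Fraction absorbed: 1 − 39.0/100 = 0.6100.
Photons absorbed: 0.6100 × 5.794e-5 = 3.534e-5 mol.
Product formed: 0.67 × 3.534e-5 = 2.368e-5 mol.
Rate: 2.368e-5 mol / (347 s × 0.064 L) = 1.1e-6 M s⁻¹.

1.1e-6 M s⁻¹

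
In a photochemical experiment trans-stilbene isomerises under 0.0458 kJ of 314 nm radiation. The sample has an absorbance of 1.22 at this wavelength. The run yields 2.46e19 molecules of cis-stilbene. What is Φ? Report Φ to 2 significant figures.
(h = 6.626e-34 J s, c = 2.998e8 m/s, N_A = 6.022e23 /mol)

Product: 2.46e19 / 6.022e23 = 4.085e-5 mol.
Photon energy at 314 nm: hc/λ = (6.626e-34)(2.998e8)/(314e-9) = 6.326e-19 J.
Incident energy: 0.0458 kJ = 45.8 J.
Photons incident: 45.8 / 6.326e-19 = 7.240e19, i.e. 7.240e19/6.022e23 = 1.202e-4 mol.
Fraction absorbed: 1 − 10^(−1.22) = 0.9397.
Photons absorbed: 0.9397 × 1.202e-4 = 1.130e-4 mol.
Φ = 4.085e-5 mol / 1.130e-4 mol photons = 0.36.

Φ = 0.36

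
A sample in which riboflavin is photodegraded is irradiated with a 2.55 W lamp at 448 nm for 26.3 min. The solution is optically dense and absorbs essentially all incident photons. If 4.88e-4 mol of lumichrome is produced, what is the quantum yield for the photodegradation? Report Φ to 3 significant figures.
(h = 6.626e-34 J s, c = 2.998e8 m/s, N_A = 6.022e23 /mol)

Photon energy at 448 nm: hc/λ = (6.626e-34)(2.998e8)/(448e-9) = 4.434e-19 J.
Energy delivered: (2.55 W)(1578 s) = 4024 J.
Photons incident: 4024 / 4.434e-19 = 9.075e21, i.e. 9.075e21/6.022e23 = 0.01507 mol.
Φ = 4.88e-4 mol / 0.01507 mol photons = 0.0324.

Φ = 0.0324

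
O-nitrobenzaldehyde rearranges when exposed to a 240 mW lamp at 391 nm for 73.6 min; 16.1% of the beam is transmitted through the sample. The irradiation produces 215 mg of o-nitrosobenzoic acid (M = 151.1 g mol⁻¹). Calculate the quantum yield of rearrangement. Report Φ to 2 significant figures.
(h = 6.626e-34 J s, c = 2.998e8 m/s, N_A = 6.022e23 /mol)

Φ = 0.49

Product: 215 mg / 151.1 g mol⁻¹ = 0.001423 mol.
Photon energy at 391 nm: hc/λ = (6.626e-34)(2.998e8)/(391e-9) = 5.080e-19 J.
Energy delivered: (240 mW)(4416 s) = 1060 J.
Photons incident: 1060 / 5.080e-19 = 2.087e21, i.e. 2.087e21/6.022e23 = 0.003466 mol.
Fraction absorbed: 1 − 16.1/100 = 0.8390.
Photons absorbed: 0.8390 × 0.003466 = 0.002908 mol.
Φ = 0.001423 mol / 0.002908 mol photons = 0.49.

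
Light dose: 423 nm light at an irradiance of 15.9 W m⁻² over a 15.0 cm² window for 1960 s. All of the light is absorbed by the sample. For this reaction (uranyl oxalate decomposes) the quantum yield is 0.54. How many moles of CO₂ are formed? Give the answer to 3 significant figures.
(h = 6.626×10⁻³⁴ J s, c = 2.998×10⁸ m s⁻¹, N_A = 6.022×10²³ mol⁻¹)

8.93×10⁻⁵ mol

Photon energy at 423 nm: hc/λ = (6.626×10⁻³⁴)(2.998×10⁸)/(423×10⁻⁹) = 4.696×10⁻¹⁹ J.
Energy delivered: (15.9 W m⁻²)(15.0×10⁻⁴ m²)(1960 s) = 46.75 J.
Photons incident: 46.75 / 4.696×10⁻¹⁹ = 9.955×10¹⁹, i.e. 9.955×10¹⁹/6.022×10²³ = 1.653×10⁻⁴ mol.
Product: Φ × n_abs = 0.54 × 1.653×10⁻⁴ = 8.926×10⁻⁵ mol.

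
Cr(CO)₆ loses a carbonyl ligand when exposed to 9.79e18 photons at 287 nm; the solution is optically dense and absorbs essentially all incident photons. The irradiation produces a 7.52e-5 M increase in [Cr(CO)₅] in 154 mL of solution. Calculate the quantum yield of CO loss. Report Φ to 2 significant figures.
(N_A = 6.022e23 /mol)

Product: (7.52e-5 M)(0.154 L) = 1.158e-5 mol.
Moles of photons: 9.79e18 / 6.022e23 = 1.626e-5 mol.
Φ = 1.158e-5 mol / 1.626e-5 mol photons = 0.71.

Φ = 0.71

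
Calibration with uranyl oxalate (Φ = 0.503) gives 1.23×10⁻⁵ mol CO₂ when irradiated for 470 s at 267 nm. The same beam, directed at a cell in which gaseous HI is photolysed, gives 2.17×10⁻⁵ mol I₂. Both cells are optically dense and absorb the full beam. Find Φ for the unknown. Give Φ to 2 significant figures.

Photons absorbed by the actinometer: 1.23×10⁻⁵ / 0.503 = 2.445×10⁻⁵ mol.
Φ(unknown) = 2.17×10⁻⁵ / 2.445×10⁻⁵ = 0.89.

Φ = 0.89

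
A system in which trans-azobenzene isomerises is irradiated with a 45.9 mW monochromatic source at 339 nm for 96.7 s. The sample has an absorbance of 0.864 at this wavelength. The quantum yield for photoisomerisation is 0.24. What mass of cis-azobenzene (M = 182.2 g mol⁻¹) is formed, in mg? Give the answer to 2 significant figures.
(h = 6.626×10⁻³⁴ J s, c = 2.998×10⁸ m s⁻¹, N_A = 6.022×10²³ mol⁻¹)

0.47 mg

Photon energy at 339 nm: hc/λ = (6.626×10⁻³⁴)(2.998×10⁸)/(339×10⁻⁹) = 5.860×10⁻¹⁹ J.
Energy delivered: (45.9 mW)(96.7 s) = 4.439 J.
Photons incident: 4.439 / 5.860×10⁻¹⁹ = 7.575×10¹⁸, i.e. 7.575×10¹⁸/6.022×10²³ = 1.258×10⁻⁵ mol.
Fraction absorbed: 1 − 10^(−0.864) = 0.8632.
Photons absorbed: 0.8632 × 1.258×10⁻⁵ = 1.086×10⁻⁵ mol.
Product: Φ × n_abs = 0.24 × 1.086×10⁻⁵ = 2.606×10⁻⁶ mol.
Mass: 2.606×10⁻⁶ × 182.2 = 4.748×10⁻⁴ g = 0.47 mg.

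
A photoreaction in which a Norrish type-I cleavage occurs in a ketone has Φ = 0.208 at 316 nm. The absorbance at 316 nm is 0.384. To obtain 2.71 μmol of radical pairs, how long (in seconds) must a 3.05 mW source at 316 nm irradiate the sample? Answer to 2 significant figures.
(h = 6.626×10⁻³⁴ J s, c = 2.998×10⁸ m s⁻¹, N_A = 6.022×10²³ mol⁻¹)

Product: 2.71 μmol = 2.71×10⁻⁶ mol.
Photons that must be absorbed: 2.71×10⁻⁶ / 0.208 = 1.303×10⁻⁵ mol.
Fraction absorbed: 1 − 10^(−0.384) = 0.5870.
Incident photons needed: 1.303×10⁻⁵ / 0.5870 = 2.220×10⁻⁵ mol.
Photon energy: hc/λ = 6.286×10⁻¹⁹ J; per mole, 3.785×10⁵ J mol⁻¹.
Energy required: 2.220×10⁻⁵ × 3.785×10⁵ = 8.403 J.
Time: 8.403 J / 0.00305 W = 2800 s.

t ≈ 2800 s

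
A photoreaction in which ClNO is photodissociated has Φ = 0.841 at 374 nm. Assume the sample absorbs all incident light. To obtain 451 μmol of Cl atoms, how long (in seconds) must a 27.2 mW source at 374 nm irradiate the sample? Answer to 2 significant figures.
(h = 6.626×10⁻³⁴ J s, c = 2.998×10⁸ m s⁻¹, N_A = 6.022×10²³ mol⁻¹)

Product: 451 μmol = 4.51×10⁻⁴ mol.
Photons that must be absorbed: 4.51×10⁻⁴ / 0.841 = 5.363×10⁻⁴ mol.
Photon energy: hc/λ = 5.311×10⁻¹⁹ J; per mole, 3.198×10⁵ J mol⁻¹.
Energy required: 5.363×10⁻⁴ × 3.198×10⁵ = 171.5 J.
Time: 171.5 J / 0.0272 W = 6300 s.

t ≈ 6300 s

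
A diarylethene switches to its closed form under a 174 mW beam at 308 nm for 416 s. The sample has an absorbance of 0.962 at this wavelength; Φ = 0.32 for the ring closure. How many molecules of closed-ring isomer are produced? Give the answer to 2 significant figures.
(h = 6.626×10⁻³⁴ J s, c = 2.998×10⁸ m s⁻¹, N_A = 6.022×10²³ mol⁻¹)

Photon energy at 308 nm: hc/λ = (6.626×10⁻³⁴)(2.998×10⁸)/(308×10⁻⁹) = 6.450×10⁻¹⁹ J.
Energy delivered: (174 mW)(416 s) = 72.38 J.
Photons incident: 72.38 / 6.450×10⁻¹⁹ = 1.122×10²⁰, i.e. 1.122×10²⁰/6.022×10²³ = 1.863×10⁻⁴ mol.
Fraction absorbed: 1 − 10^(−0.962) = 0.8909.
Photons absorbed: 0.8909 × 1.863×10⁻⁴ = 1.660×10⁻⁴ mol.
Product: Φ × n_abs = 0.32 × 1.660×10⁻⁴ = 5.312×10⁻⁵ mol.
As a count: 5.312×10⁻⁵ × 6.022×10²³ = 3.2×10¹⁹.

3.2×10¹⁹ molecules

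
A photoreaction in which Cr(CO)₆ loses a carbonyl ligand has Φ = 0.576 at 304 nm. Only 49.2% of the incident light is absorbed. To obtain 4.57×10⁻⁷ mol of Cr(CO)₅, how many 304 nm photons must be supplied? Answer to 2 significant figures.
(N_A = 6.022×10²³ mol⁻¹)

9.7×10¹⁷ photons

Photons that must be absorbed: 4.57×10⁻⁷ / 0.576 = 7.934×10⁻⁷ mol.
Incident photons needed: 7.934×10⁻⁷ / 0.492 = 1.613×10⁻⁶ mol.
Photon count: 1.613×10⁻⁶ × 6.022×10²³ = 9.7×10¹⁷.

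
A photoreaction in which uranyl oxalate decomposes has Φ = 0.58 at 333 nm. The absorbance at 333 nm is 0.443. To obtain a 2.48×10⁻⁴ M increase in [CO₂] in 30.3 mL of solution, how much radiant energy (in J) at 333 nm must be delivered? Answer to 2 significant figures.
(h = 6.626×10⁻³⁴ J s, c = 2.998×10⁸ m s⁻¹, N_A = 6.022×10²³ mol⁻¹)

Product: (2.48×10⁻⁴ M)(0.0303 L) = 7.514×10⁻⁶ mol.
Photons that must be absorbed: 7.514×10⁻⁶ / 0.58 = 1.296×10⁻⁵ mol.
Fraction absorbed: 1 − 10^(−0.443) = 0.6394.
Incident photons needed: 1.296×10⁻⁵ / 0.6394 = 2.027×10⁻⁵ mol.
Photon energy: hc/λ = 5.965×10⁻¹⁹ J; per mole, 3.592×10⁵ J mol⁻¹.
Energy required: 2.027×10⁻⁵ × 3.592×10⁵ = 7.3 J.

7.3 J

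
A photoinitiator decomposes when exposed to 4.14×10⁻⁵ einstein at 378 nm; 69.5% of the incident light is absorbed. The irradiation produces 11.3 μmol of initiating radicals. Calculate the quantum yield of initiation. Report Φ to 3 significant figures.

Product: 11.3 μmol = 1.13×10⁻⁵ mol.
Photons absorbed: 0.695 × 4.14×10⁻⁵ = 2.877×10⁻⁵ mol.
Φ = 1.13×10⁻⁵ mol / 2.877×10⁻⁵ mol photons = 0.393.

Φ = 0.393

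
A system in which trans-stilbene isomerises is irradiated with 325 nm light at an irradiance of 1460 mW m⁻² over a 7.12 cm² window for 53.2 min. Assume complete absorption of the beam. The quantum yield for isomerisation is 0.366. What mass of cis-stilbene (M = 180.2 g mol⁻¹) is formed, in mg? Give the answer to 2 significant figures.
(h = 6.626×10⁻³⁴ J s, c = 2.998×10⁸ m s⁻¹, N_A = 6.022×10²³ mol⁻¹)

0.59 mg

Photon energy at 325 nm: hc/λ = (6.626×10⁻³⁴)(2.998×10⁸)/(325×10⁻⁹) = 6.112×10⁻¹⁹ J.
Energy delivered: (1460 mW m⁻²)(7.12×10⁻⁴ m²)(3192 s) = 3.318 J.
Photons incident: 3.318 / 6.112×10⁻¹⁹ = 5.429×10¹⁸, i.e. 5.429×10¹⁸/6.022×10²³ = 9.015×10⁻⁶ mol.
Product: Φ × n_abs = 0.366 × 9.015×10⁻⁶ = 3.299×10⁻⁶ mol.
Mass: 3.299×10⁻⁶ × 180.2 = 5.945×10⁻⁴ g = 0.59 mg.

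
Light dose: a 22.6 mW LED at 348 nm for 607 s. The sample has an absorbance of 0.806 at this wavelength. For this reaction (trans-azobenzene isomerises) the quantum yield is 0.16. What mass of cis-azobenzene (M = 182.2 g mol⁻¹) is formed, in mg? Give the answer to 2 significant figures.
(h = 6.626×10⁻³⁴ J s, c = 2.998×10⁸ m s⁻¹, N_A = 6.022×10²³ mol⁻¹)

Photon energy at 348 nm: hc/λ = (6.626×10⁻³⁴)(2.998×10⁸)/(348×10⁻⁹) = 5.708×10⁻¹⁹ J.
Energy delivered: (22.6 mW)(607 s) = 13.72 J.
Photons incident: 13.72 / 5.708×10⁻¹⁹ = 2.404×10¹⁹, i.e. 2.404×10¹⁹/6.022×10²³ = 3.992×10⁻⁵ mol.
Fraction absorbed: 1 − 10^(−0.806) = 0.8437.
Photons absorbed: 0.8437 × 3.992×10⁻⁵ = 3.368×10⁻⁵ mol.
Product: Φ × n_abs = 0.16 × 3.368×10⁻⁵ = 5.389×10⁻⁶ mol.
Mass: 5.389×10⁻⁶ × 182.2 = 9.819×10⁻⁴ g = 0.98 mg.

0.98 mg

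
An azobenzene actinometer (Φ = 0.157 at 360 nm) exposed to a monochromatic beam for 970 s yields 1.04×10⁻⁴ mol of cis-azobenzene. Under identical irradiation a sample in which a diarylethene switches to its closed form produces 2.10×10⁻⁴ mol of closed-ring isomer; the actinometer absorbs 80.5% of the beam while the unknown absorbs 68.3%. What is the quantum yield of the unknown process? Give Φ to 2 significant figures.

Photons absorbed by the actinometer: 1.04×10⁻⁴ / 0.157 = 6.624×10⁻⁴ mol.
Incident flux: 6.624×10⁻⁴ / 0.805 = 8.229×10⁻⁴ einstein.
Absorbed by unknown: 0.683 × 8.229×10⁻⁴ = 5.620×10⁻⁴ mol.
Φ(unknown) = 2.10×10⁻⁴ / 5.620×10⁻⁴ = 0.37.

Φ = 0.37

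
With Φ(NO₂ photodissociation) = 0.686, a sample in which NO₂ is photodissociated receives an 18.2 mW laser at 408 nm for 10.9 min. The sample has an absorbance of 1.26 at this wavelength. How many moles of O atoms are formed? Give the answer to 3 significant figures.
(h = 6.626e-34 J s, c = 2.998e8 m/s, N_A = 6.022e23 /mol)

2.63e-5 mol

Photon energy at 408 nm: hc/λ = (6.626e-34)(2.998e8)/(408e-9) = 4.869e-19 J.
Energy delivered: (18.2 mW)(654 s) = 11.90 J.
Photons incident: 11.90 / 4.869e-19 = 2.444e19, i.e. 2.444e19/6.022e23 = 4.058e-5 mol.
Fraction absorbed: 1 − 10^(−1.26) = 0.9450.
Photons absorbed: 0.9450 × 4.058e-5 = 3.835e-5 mol.
Product: Φ × n_abs = 0.686 × 3.835e-5 = 2.631e-5 mol.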